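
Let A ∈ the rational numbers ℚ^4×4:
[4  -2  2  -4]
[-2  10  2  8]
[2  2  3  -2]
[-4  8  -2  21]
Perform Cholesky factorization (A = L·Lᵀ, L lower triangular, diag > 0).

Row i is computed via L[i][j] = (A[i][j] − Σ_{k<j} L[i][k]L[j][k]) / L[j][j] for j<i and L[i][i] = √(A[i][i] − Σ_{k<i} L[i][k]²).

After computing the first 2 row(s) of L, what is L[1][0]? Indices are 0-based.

L[1][0] = -1

Step 1: L[0][0] = √(4) = 2.
  L[1][0] = (-2) / L[0][0] = -1.
Step 2: L[1][1] = √(9) = 3.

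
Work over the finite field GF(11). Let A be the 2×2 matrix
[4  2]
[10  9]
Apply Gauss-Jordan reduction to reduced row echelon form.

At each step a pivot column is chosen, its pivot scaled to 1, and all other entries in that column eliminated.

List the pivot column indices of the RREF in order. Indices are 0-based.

pivot(0,0)=4: scale R0 → (1, 6)
  clear (1,0): R1 −= (10)R0 → (0, 4)
pivot(1,1)=4: scale R1 → (0, 1)
  clear (0,1): R0 −= (6)R1 → (1, 0)

pivot columns: 0, 1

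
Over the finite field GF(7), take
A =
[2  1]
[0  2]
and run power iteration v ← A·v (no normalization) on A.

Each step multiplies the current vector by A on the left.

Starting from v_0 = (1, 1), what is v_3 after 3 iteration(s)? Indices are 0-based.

v_3 = (6, 1)

v_0 = (1, 1).
v_1 = A·v_0 = (3, 2).
v_2 = A·v_1 = (1, 4).
v_3 = A·v_2 = (6, 1).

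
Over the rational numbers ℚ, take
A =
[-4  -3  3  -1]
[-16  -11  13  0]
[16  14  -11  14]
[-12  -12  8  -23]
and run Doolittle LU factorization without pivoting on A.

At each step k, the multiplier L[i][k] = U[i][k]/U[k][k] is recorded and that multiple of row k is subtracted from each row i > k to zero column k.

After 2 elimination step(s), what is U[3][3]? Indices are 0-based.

Step 1: pivot at (0,0) is -4.
  row1 ← row1 − (4)·row0  ⇒  L[1][0]=4, U row1=(0, 1, 1, 4)
  row2 ← row2 − (-4)·row0  ⇒  L[2][0]=-4, U row2=(0, 2, 1, 10)
  row3 ← row3 − (3)·row0  ⇒  L[3][0]=3, U row3=(0, -3, -1, -20)
Step 2: pivot at (1,1) is 1.
  row2 ← row2 − (2)·row1  ⇒  L[2][1]=2, U row2=(0, 0, -1, 2)
  row3 ← row3 − (-3)·row1  ⇒  L[3][1]=-3, U row3=(0, 0, 2, -8)

U[3][3] = -8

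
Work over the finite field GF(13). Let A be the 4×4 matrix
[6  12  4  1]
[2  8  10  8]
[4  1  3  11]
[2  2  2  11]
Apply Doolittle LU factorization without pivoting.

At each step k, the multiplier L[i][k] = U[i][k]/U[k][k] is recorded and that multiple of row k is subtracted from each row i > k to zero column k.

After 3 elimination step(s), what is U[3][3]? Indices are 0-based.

k=0: U[0][0]=6
  eliminate (1,0): mult=9, new row 1: (0, 4, 0, 12); set L[1][0]=9
  eliminate (2,0): mult=5, new row 2: (0, 6, 9, 6); set L[2][0]=5
  eliminate (3,0): mult=9, new row 3: (0, 11, 5, 2); set L[3][0]=9
k=1: U[1][1]=4
  eliminate (2,1): mult=8, new row 2: (0, 0, 9, 1); set L[2][1]=8
  eliminate (3,1): mult=6, new row 3: (0, 0, 5, 8); set L[3][1]=6
k=2: U[2][2]=9
  eliminate (3,2): mult=2, new row 3: (0, 0, 0, 6); set L[3][2]=2

U[3][3] = 6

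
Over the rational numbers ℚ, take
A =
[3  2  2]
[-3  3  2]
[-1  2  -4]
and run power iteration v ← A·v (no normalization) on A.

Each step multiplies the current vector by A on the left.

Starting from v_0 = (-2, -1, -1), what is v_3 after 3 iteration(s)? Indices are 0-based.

v_0 = (-2, -1, -1).
v_1 = A·v_0 = (-10, 1, 4).
v_2 = A·v_1 = (-20, 41, -4).
v_3 = A·v_2 = (14, 175, 118).

v_3 = (14, 175, 118)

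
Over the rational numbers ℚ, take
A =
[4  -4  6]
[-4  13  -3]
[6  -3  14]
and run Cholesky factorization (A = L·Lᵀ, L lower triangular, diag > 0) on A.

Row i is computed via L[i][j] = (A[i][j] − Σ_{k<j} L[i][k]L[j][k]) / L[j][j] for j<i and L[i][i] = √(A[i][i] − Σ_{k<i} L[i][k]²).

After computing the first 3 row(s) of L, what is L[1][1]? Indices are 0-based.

Step 1: L[0][0] = √(4) = 2.
  L[1][0] = (-4) / L[0][0] = -2.
Step 2: L[1][1] = √(9) = 3.
  L[2][0] = (6) / L[0][0] = 3.
  L[2][1] = (3) / L[1][1] = 1.
Step 3: L[2][2] = √(4) = 2.

L[1][1] = 3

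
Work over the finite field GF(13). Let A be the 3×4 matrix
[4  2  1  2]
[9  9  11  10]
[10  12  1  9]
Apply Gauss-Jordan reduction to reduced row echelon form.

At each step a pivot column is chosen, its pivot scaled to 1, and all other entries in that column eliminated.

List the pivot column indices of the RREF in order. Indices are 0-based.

step 1: normalize row 0 (÷4) = (1, 7, 10, 7)
  row 1: subtract 9×row0 = (0, 11, 12, 12)
  row 2: subtract 10×row0 = (0, 7, 5, 4)
step 2: normalize row 1 (÷11) = (0, 1, 7, 7)
  row 0: subtract 7×row1 = (1, 0, 0, 10)
  row 2: subtract 7×row1 = (0, 0, 8, 7)
step 3: normalize row 2 (÷8) = (0, 0, 1, 9)
  row 1: subtract 7×row2 = (0, 1, 0, 9)

pivot columns: 0, 1, 2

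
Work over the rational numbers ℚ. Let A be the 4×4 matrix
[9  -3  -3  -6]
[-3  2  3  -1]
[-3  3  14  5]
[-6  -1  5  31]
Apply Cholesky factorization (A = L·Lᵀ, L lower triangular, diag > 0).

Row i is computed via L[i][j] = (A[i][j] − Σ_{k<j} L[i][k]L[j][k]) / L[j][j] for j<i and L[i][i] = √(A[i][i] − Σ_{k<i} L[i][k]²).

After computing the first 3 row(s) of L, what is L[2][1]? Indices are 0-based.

Step 1: L[0][0] = √(9) = 3.
  L[1][0] = (-3) / L[0][0] = -1.
Step 2: L[1][1] = √(1) = 1.
  L[2][0] = (-3) / L[0][0] = -1.
  L[2][1] = (2) / L[1][1] = 2.
Step 3: L[2][2] = √(9) = 3.

L[2][1] = 2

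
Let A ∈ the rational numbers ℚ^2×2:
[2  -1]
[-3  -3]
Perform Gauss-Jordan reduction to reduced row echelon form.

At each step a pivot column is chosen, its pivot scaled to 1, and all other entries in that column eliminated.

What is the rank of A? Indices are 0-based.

rank = 2

step 1: normalize row 0 (÷2) = (1, -1/2)
  row 1: subtract -3×row0 = (0, -9/2)
step 2: normalize row 1 (÷-9/2) = (0, 1)
  row 0: subtract -1/2×row1 = (1, 0)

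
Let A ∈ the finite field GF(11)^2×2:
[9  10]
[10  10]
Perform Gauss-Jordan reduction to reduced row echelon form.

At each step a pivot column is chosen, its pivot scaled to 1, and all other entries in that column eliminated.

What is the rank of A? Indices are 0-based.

rank = 2

pivot(0,0)=9: scale R0 → (1, 6)
  clear (1,0): R1 −= (10)R0 → (0, 5)
pivot(1,1)=5: scale R1 → (0, 1)
  clear (0,1): R0 −= (6)R1 → (1, 0)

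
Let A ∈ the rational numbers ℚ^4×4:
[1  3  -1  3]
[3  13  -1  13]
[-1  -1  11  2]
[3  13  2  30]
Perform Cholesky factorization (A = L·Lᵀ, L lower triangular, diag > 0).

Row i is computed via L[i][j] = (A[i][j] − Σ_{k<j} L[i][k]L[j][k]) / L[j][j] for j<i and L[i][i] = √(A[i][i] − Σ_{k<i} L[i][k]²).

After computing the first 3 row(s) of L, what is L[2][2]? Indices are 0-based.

L[2][2] = 3

Step 1: L[0][0] = √(1) = 1.
  L[1][0] = (3) / L[0][0] = 3.
Step 2: L[1][1] = √(4) = 2.
  L[2][0] = (-1) / L[0][0] = -1.
  L[2][1] = (2) / L[1][1] = 1.
Step 3: L[2][2] = √(9) = 3.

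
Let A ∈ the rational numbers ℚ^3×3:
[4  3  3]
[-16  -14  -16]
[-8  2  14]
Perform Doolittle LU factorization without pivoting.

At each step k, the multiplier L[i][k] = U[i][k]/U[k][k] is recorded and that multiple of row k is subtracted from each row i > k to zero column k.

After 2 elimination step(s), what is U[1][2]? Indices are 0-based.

U[1][2] = -4

Step 1: pivot at (0,0) is 4.
  row1 ← row1 − (-4)·row0  ⇒  L[1][0]=-4, U row1=(0, -2, -4)
  row2 ← row2 − (-2)·row0  ⇒  L[2][0]=-2, U row2=(0, 8, 20)
Step 2: pivot at (1,1) is -2.
  row2 ← row2 − (-4)·row1  ⇒  L[2][1]=-4, U row2=(0, 0, 4)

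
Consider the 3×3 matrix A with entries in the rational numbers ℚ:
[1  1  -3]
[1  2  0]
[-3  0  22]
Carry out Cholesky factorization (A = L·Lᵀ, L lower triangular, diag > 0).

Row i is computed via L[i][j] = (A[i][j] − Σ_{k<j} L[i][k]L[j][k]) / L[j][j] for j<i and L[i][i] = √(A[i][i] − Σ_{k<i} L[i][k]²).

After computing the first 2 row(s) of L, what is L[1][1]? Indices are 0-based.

Step 1: L[0][0] = √(1) = 1.
  L[1][0] = (1) / L[0][0] = 1.
Step 2: L[1][1] = √(1) = 1.

L[1][1] = 1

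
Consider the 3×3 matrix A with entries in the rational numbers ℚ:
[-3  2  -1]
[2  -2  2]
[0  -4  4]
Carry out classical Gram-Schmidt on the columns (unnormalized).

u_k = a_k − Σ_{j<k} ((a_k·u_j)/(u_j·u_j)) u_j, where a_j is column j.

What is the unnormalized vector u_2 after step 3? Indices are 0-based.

Step 1: u_0 = a_0 = (-3, 2, 0).
Step 2: u_1 = a_1 − (-10/13)·u_0 = (-4/13, -6/13, -4).
Step 3: u_2 = a_2 − (7/13)·u_0 − (-54/53)·u_1 = (16/53, 24/53, -4/53).

u_2 = (16/53, 24/53, -4/53)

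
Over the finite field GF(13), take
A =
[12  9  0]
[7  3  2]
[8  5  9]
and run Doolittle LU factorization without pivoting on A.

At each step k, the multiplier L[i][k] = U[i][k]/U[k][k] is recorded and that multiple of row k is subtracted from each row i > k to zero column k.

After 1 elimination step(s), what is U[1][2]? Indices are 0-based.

U[1][2] = 2

[col 0] pivot 12
  R1 -= 6*R0 → (0, 1, 2)  (L[1][0] := 6)
  R2 -= 5*R0 → (0, 12, 9)  (L[2][0] := 5)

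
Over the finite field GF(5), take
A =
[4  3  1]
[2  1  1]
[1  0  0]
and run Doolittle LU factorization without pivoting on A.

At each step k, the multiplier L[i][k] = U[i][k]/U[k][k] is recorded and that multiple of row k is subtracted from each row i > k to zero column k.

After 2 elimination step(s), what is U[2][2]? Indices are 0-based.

U[2][2] = 4

Step 1: pivot at (0,0) is 4.
  row1 ← row1 − (3)·row0  ⇒  L[1][0]=3, U row1=(0, 2, 3)
  row2 ← row2 − (4)·row0  ⇒  L[2][0]=4, U row2=(0, 3, 1)
Step 2: pivot at (1,1) is 2.
  row2 ← row2 − (4)·row1  ⇒  L[2][1]=4, U row2=(0, 0, 4)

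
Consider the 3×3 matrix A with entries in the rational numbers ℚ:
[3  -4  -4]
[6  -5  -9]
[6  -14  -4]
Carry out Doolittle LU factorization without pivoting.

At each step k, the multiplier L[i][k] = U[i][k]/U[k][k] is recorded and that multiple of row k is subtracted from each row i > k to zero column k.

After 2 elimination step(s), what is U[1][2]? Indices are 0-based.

Step 1: pivot at (0,0) is 3.
  row1 ← row1 − (2)·row0  ⇒  L[1][0]=2, U row1=(0, 3, -1)
  row2 ← row2 − (2)·row0  ⇒  L[2][0]=2, U row2=(0, -6, 4)
Step 2: pivot at (1,1) is 3.
  row2 ← row2 − (-2)·row1  ⇒  L[2][1]=-2, U row2=(0, 0, 2)

U[1][2] = -1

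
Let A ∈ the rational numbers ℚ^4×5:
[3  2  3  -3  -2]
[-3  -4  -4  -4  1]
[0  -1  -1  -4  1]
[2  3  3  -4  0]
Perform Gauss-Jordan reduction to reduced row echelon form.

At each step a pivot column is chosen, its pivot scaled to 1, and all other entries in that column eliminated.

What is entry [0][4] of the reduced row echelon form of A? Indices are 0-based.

[1] R0 /= 3  ⇒  (1, 2/3, 1, -1, -2/3)
     R1 -= -3·R0  ⇒  (0, -2, -1, -7, -1)
     R3 -= 2·R0  ⇒  (0, 5/3, 1, -2, 4/3)
[2] R1 /= -2  ⇒  (0, 1, 1/2, 7/2, 1/2)
     R0 -= 2/3·R1  ⇒  (1, 0, 2/3, -10/3, -1)
     R2 -= -1·R1  ⇒  (0, 0, -1/2, -1/2, 3/2)
     R3 -= 5/3·R1  ⇒  (0, 0, 1/6, -47/6, 1/2)
[3] R2 /= -1/2  ⇒  (0, 0, 1, 1, -3)
     R0 -= 2/3·R2  ⇒  (1, 0, 0, -4, 1)
     R1 -= 1/2·R2  ⇒  (0, 1, 0, 3, 2)
     R3 -= 1/6·R2  ⇒  (0, 0, 0, -8, 1)
[4] R3 /= -8  ⇒  (0, 0, 0, 1, -1/8)
     R0 -= -4·R3  ⇒  (1, 0, 0, 0, 1/2)
     R1 -= 3·R3  ⇒  (0, 1, 0, 0, 19/8)
     R2 -= 1·R3  ⇒  (0, 0, 1, 0, -23/8)

M[0][4] = 1/2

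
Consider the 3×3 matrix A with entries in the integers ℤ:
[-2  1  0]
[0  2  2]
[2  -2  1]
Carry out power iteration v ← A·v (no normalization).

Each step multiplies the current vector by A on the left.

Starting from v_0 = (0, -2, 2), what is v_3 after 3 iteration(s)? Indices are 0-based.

v_3 = (4, 28, -14)

v_0 = (0, -2, 2).
v_1 = A·v_0 = (-2, 0, 6).
v_2 = A·v_1 = (4, 12, 2).
v_3 = A·v_2 = (4, 28, -14).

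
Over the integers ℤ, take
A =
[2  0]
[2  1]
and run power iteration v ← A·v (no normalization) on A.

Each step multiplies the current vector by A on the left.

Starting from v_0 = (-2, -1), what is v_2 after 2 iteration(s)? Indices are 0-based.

v_0 = (-2, -1).
v_1 = A·v_0 = (-4, -5).
v_2 = A·v_1 = (-8, -13).

v_2 = (-8, -13)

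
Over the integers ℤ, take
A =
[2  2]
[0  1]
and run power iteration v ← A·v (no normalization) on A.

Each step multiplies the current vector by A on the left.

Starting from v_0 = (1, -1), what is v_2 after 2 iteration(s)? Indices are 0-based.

v_0 = (1, -1).
v_1 = A·v_0 = (0, -1).
v_2 = A·v_1 = (-2, -1).

v_2 = (-2, -1)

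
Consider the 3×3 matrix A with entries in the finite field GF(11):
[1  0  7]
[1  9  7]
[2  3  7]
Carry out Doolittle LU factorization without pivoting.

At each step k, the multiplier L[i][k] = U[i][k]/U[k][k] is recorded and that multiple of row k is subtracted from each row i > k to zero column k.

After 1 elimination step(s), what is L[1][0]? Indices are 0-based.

Step 1: pivot at (0,0) is 1.
  row1 ← row1 − (1)·row0  ⇒  L[1][0]=1, U row1=(0, 9, 0)
  row2 ← row2 − (2)·row0  ⇒  L[2][0]=2, U row2=(0, 3, 4)

L[1][0] = 1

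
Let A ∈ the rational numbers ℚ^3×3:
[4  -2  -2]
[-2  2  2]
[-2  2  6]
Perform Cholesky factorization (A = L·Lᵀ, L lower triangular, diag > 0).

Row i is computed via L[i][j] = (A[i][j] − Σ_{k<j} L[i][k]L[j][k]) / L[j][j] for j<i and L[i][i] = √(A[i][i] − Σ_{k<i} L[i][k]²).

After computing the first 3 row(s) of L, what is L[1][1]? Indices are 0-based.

Step 1: L[0][0] = √(4) = 2.
  L[1][0] = (-2) / L[0][0] = -1.
Step 2: L[1][1] = √(1) = 1.
  L[2][0] = (-2) / L[0][0] = -1.
  L[2][1] = (1) / L[1][1] = 1.
Step 3: L[2][2] = √(4) = 2.

L[1][1] = 1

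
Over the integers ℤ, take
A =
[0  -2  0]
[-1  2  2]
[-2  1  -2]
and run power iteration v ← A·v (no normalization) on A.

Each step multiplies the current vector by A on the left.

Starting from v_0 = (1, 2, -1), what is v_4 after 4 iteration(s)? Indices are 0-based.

v_4 = (-64, 92, 64)

v_0 = (1, 2, -1).
v_1 = A·v_0 = (-4, 1, 2).
v_2 = A·v_1 = (-2, 10, 5).
v_3 = A·v_2 = (-20, 32, 4).
v_4 = A·v_3 = (-64, 92, 64).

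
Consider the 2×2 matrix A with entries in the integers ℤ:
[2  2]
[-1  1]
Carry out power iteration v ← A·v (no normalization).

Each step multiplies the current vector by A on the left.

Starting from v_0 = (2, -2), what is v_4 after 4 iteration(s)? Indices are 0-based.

v_4 = (-40, 28)

v_0 = (2, -2).
v_1 = A·v_0 = (0, -4).
v_2 = A·v_1 = (-8, -4).
v_3 = A·v_2 = (-24, 4).
v_4 = A·v_3 = (-40, 28).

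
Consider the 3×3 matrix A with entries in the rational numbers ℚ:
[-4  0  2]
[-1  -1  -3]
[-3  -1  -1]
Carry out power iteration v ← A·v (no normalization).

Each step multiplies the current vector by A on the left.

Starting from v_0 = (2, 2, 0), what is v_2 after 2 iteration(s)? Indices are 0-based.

v_2 = (16, 36, 36)

v_0 = (2, 2, 0).
v_1 = A·v_0 = (-8, -4, -8).
v_2 = A·v_1 = (16, 36, 36).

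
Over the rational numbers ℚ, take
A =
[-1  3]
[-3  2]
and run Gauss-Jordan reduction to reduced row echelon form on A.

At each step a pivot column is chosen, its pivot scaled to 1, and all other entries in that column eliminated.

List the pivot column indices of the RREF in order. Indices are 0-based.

step 1: normalize row 0 (÷-1) = (1, -3)
  row 1: subtract -3×row0 = (0, -7)
step 2: normalize row 1 (÷-7) = (0, 1)
  row 0: subtract -3×row1 = (1, 0)

pivot columns: 0, 1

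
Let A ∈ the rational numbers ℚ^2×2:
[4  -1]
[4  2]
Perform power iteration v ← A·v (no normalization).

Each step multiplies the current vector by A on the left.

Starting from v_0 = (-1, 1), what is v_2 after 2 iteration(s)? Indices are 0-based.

v_0 = (-1, 1).
v_1 = A·v_0 = (-5, -2).
v_2 = A·v_1 = (-18, -24).

v_2 = (-18, -24)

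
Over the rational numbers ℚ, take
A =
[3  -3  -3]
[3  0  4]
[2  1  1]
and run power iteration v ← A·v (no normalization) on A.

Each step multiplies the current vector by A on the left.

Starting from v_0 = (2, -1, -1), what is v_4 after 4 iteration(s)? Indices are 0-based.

v_0 = (2, -1, -1).
v_1 = A·v_0 = (12, 2, 2).
v_2 = A·v_1 = (24, 44, 28).
v_3 = A·v_2 = (-144, 184, 120).
v_4 = A·v_3 = (-1344, 48, 16).

v_4 = (-1344, 48, 16)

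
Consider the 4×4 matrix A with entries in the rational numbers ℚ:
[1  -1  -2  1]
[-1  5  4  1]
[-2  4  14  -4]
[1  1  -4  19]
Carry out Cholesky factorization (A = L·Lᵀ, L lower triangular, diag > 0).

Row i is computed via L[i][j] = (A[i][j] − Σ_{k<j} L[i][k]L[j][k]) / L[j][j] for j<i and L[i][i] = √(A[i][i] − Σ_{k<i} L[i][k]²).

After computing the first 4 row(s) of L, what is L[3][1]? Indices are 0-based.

L[3][1] = 1

Step 1: L[0][0] = √(1) = 1.
  L[1][0] = (-1) / L[0][0] = -1.
Step 2: L[1][1] = √(4) = 2.
  L[2][0] = (-2) / L[0][0] = -2.
  L[2][1] = (2) / L[1][1] = 1.
Step 3: L[2][2] = √(9) = 3.
  L[3][0] = (1) / L[0][0] = 1.
  L[3][1] = (2) / L[1][1] = 1.
  L[3][2] = (-3) / L[2][2] = -1.
Step 4: L[3][3] = √(16) = 4.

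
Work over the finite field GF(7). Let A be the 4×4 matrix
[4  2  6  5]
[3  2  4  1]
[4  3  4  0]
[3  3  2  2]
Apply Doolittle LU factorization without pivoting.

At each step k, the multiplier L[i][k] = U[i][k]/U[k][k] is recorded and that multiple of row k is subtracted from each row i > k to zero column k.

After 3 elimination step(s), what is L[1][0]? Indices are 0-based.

[col 0] pivot 4
  R1 -= 6*R0 → (0, 4, 3, 6)  (L[1][0] := 6)
  R2 -= 1*R0 → (0, 1, 5, 2)  (L[2][0] := 1)
  R3 -= 6*R0 → (0, 5, 1, 0)  (L[3][0] := 6)
[col 1] pivot 4
  R2 -= 2*R1 → (0, 0, 6, 4)  (L[2][1] := 2)
  R3 -= 3*R1 → (0, 0, 6, 3)  (L[3][1] := 3)
[col 2] pivot 6
  R3 -= 1*R2 → (0, 0, 0, 6)  (L[3][2] := 1)

L[1][0] = 6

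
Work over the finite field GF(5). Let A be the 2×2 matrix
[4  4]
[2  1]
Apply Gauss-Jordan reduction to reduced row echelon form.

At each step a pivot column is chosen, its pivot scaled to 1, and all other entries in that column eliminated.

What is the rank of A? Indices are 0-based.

pivot(0,0)=4: scale R0 → (1, 1)
  clear (1,0): R1 −= (2)R0 → (0, 4)
pivot(1,1)=4: scale R1 → (0, 1)
  clear (0,1): R0 −= (1)R1 → (1, 0)

rank = 2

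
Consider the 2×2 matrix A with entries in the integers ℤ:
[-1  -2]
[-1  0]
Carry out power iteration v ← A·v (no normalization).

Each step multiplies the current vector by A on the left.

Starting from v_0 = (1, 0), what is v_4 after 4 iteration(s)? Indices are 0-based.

v_4 = (11, 5)

v_0 = (1, 0).
v_1 = A·v_0 = (-1, -1).
v_2 = A·v_1 = (3, 1).
v_3 = A·v_2 = (-5, -3).
v_4 = A·v_3 = (11, 5).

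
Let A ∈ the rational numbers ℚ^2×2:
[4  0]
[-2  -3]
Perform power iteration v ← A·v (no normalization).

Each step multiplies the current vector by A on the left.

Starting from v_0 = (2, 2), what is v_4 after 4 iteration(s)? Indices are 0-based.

v_0 = (2, 2).
v_1 = A·v_0 = (8, -10).
v_2 = A·v_1 = (32, 14).
v_3 = A·v_2 = (128, -106).
v_4 = A·v_3 = (512, 62).

v_4 = (512, 62)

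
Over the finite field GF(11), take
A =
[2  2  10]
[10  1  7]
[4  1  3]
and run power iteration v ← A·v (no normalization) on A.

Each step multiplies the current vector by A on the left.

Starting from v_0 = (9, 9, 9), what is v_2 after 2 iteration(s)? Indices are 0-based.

v_0 = (9, 9, 9).
v_1 = A·v_0 = (5, 8, 6).
v_2 = A·v_1 = (9, 1, 2).

v_2 = (9, 1, 2)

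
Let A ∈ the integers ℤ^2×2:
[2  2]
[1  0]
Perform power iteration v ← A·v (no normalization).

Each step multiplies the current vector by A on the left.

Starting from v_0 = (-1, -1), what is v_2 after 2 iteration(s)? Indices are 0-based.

v_0 = (-1, -1).
v_1 = A·v_0 = (-4, -1).
v_2 = A·v_1 = (-10, -4).

v_2 = (-10, -4)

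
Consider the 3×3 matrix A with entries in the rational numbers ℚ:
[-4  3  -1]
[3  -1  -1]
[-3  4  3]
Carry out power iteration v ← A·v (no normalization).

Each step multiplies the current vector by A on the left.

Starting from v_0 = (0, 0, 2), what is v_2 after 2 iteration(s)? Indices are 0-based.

v_0 = (0, 0, 2).
v_1 = A·v_0 = (-2, -2, 6).
v_2 = A·v_1 = (-4, -10, 16).

v_2 = (-4, -10, 16)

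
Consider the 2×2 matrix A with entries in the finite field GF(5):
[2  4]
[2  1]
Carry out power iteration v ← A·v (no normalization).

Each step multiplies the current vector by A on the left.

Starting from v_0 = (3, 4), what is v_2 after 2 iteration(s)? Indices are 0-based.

v_0 = (3, 4).
v_1 = A·v_0 = (2, 0).
v_2 = A·v_1 = (4, 4).

v_2 = (4, 4)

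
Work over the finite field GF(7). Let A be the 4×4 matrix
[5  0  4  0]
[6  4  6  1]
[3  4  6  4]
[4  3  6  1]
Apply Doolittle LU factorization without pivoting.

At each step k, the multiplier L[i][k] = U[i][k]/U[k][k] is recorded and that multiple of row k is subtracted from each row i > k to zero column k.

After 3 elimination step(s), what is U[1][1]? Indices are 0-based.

Step 1: pivot at (0,0) is 5.
  row1 ← row1 − (4)·row0  ⇒  L[1][0]=4, U row1=(0, 4, 4, 1)
  row2 ← row2 − (2)·row0  ⇒  L[2][0]=2, U row2=(0, 4, 5, 4)
  row3 ← row3 − (5)·row0  ⇒  L[3][0]=5, U row3=(0, 3, 0, 1)
Step 2: pivot at (1,1) is 4.
  row2 ← row2 − (1)·row1  ⇒  L[2][1]=1, U row2=(0, 0, 1, 3)
  row3 ← row3 − (6)·row1  ⇒  L[3][1]=6, U row3=(0, 0, 4, 2)
Step 3: pivot at (2,2) is 1.
  row3 ← row3 − (4)·row2  ⇒  L[3][2]=4, U row3=(0, 0, 0, 4)

U[1][1] = 4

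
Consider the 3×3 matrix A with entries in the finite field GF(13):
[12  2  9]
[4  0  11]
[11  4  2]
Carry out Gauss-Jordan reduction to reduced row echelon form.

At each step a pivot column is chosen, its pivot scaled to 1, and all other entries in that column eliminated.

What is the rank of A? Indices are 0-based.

step 1: normalize row 0 (÷12) = (1, 11, 4)
  row 1: subtract 4×row0 = (0, 8, 8)
  row 2: subtract 11×row0 = (0, 0, 10)
step 2: normalize row 1 (÷8) = (0, 1, 1)
  row 0: subtract 11×row1 = (1, 0, 6)
step 3: normalize row 2 (÷10) = (0, 0, 1)
  row 0: subtract 6×row2 = (1, 0, 0)
  row 1: subtract 1×row2 = (0, 1, 0)

rank = 3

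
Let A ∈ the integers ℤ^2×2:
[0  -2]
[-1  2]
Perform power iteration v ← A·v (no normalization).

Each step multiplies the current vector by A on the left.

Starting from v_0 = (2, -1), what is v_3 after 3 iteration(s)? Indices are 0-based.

v_3 = (20, -28)

v_0 = (2, -1).
v_1 = A·v_0 = (2, -4).
v_2 = A·v_1 = (8, -10).
v_3 = A·v_2 = (20, -28).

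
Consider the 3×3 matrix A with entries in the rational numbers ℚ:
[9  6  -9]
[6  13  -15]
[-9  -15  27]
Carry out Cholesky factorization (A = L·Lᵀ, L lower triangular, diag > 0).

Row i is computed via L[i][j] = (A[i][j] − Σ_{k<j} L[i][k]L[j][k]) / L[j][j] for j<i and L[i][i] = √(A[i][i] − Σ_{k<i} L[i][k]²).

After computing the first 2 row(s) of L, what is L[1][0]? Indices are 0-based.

L[1][0] = 2

Step 1: L[0][0] = √(9) = 3.
  L[1][0] = (6) / L[0][0] = 2.
Step 2: L[1][1] = √(9) = 3.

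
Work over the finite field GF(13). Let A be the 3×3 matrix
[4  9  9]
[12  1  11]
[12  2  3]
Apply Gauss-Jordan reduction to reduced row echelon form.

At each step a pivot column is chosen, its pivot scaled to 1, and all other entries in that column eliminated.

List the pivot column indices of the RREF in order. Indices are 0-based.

pivot columns: 0, 1, 2

[1] R0 /= 4  ⇒  (1, 12, 12)
     R1 -= 12·R0  ⇒  (0, 0, 10)
     R2 -= 12·R0  ⇒  (0, 1, 2)
[2] R1 <-> R2
[2] R1 /= 1  ⇒  (0, 1, 2)
     R0 -= 12·R1  ⇒  (1, 0, 1)
[3] R2 /= 10  ⇒  (0, 0, 1)
     R0 -= 1·R2  ⇒  (1, 0, 0)
     R1 -= 2·R2  ⇒  (0, 1, 0)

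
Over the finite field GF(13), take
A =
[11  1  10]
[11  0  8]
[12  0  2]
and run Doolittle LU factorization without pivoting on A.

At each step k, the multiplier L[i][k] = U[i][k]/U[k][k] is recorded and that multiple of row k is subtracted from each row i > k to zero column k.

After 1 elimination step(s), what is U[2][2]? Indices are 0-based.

U[2][2] = 10

k=0: U[0][0]=11
  eliminate (1,0): mult=1, new row 1: (0, 12, 11); set L[1][0]=1
  eliminate (2,0): mult=7, new row 2: (0, 6, 10); set L[2][0]=7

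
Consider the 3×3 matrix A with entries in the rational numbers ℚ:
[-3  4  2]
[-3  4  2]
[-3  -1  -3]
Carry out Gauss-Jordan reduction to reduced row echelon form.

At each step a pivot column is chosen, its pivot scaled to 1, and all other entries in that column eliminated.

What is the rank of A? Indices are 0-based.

rank = 2

step 1: normalize row 0 (÷-3) = (1, -4/3, -2/3)
  row 1: subtract -3×row0 = (0, 0, 0)
  row 2: subtract -3×row0 = (0, -5, -5)
step 2: exchange rows 1,2
step 2: normalize row 1 (÷-5) = (0, 1, 1)
  row 0: subtract -4/3×row1 = (1, 0, 2/3)
skip col 2 (zero from row 2)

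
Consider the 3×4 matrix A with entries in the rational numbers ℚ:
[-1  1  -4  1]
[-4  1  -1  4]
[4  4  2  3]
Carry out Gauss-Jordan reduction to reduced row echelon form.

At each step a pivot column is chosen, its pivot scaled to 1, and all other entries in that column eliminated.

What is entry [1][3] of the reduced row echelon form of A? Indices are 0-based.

step 1: normalize row 0 (÷-1) = (1, -1, 4, -1)
  row 1: subtract -4×row0 = (0, -3, 15, 0)
  row 2: subtract 4×row0 = (0, 8, -14, 7)
step 2: normalize row 1 (÷-3) = (0, 1, -5, 0)
  row 0: subtract -1×row1 = (1, 0, -1, -1)
  row 2: subtract 8×row1 = (0, 0, 26, 7)
step 3: normalize row 2 (÷26) = (0, 0, 1, 7/26)
  row 0: subtract -1×row2 = (1, 0, 0, -19/26)
  row 1: subtract -5×row2 = (0, 1, 0, 35/26)

M[1][3] = 35/26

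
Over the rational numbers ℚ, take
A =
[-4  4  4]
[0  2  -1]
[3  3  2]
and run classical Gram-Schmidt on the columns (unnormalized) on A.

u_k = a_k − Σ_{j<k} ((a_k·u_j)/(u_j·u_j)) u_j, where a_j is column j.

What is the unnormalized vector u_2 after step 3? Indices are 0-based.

u_2 = (96/169, -384/169, 128/169)

Step 1: u_0 = a_0 = (-4, 0, 3).
Step 2: u_1 = a_1 − (-7/25)·u_0 = (72/25, 2, 96/25).
Step 3: u_2 = a_2 − (-2/5)·u_0 − (215/338)·u_1 = (96/169, -384/169, 128/169).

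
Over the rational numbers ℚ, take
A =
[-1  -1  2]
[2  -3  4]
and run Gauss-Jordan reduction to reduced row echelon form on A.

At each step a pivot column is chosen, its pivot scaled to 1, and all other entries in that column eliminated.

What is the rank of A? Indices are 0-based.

rank = 2

step 1: normalize row 0 (÷-1) = (1, 1, -2)
  row 1: subtract 2×row0 = (0, -5, 8)
step 2: normalize row 1 (÷-5) = (0, 1, -8/5)
  row 0: subtract 1×row1 = (1, 0, -2/5)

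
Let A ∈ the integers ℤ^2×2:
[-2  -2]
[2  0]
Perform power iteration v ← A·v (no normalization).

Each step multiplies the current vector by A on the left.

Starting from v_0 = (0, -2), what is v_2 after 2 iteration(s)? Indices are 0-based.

v_2 = (-8, 8)

v_0 = (0, -2).
v_1 = A·v_0 = (4, 0).
v_2 = A·v_1 = (-8, 8).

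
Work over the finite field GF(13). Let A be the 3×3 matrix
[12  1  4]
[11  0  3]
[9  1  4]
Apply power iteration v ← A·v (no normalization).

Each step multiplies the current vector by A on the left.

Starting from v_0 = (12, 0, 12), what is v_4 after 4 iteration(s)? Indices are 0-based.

v_4 = (6, 4, 5)

v_0 = (12, 0, 12).
v_1 = A·v_0 = (10, 12, 0).
v_2 = A·v_1 = (2, 6, 11).
v_3 = A·v_2 = (9, 3, 3).
v_4 = A·v_3 = (6, 4, 5).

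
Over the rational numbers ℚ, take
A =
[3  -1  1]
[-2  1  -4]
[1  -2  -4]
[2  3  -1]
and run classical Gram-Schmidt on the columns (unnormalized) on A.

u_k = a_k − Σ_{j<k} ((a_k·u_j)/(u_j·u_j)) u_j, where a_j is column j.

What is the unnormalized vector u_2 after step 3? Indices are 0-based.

u_2 = (49/269, -931/269, -1141/269, -434/269)

Step 1: u_0 = a_0 = (3, -2, 1, 2).
Step 2: u_1 = a_1 − (-1/18)·u_0 = (-5/6, 8/9, -35/18, 28/9).
Step 3: u_2 = a_2 − (5/18)·u_0 − (5/269)·u_1 = (49/269, -931/269, -1141/269, -434/269).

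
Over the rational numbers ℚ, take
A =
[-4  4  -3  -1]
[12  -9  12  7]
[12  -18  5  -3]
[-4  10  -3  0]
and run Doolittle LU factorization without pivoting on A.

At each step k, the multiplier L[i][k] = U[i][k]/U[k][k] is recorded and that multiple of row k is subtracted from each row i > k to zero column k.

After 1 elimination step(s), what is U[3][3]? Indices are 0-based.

U[3][3] = 1

Step 1: pivot at (0,0) is -4.
  row1 ← row1 − (-3)·row0  ⇒  L[1][0]=-3, U row1=(0, 3, 3, 4)
  row2 ← row2 − (-3)·row0  ⇒  L[2][0]=-3, U row2=(0, -6, -4, -6)
  row3 ← row3 − (1)·row0  ⇒  L[3][0]=1, U row3=(0, 6, 0, 1)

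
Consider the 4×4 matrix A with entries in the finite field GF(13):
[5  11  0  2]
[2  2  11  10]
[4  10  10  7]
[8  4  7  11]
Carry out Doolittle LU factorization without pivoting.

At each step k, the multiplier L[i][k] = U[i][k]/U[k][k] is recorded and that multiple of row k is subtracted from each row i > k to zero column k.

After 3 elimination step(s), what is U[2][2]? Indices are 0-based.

Step 1: pivot at (0,0) is 5.
  row1 ← row1 − (3)·row0  ⇒  L[1][0]=3, U row1=(0, 8, 11, 4)
  row2 ← row2 − (6)·row0  ⇒  L[2][0]=6, U row2=(0, 9, 10, 8)
  row3 ← row3 − (12)·row0  ⇒  L[3][0]=12, U row3=(0, 2, 7, 0)
Step 2: pivot at (1,1) is 8.
  row2 ← row2 − (6)·row1  ⇒  L[2][1]=6, U row2=(0, 0, 9, 10)
  row3 ← row3 − (10)·row1  ⇒  L[3][1]=10, U row3=(0, 0, 1, 12)
Step 3: pivot at (2,2) is 9.
  row3 ← row3 − (3)·row2  ⇒  L[3][2]=3, U row3=(0, 0, 0, 8)

U[2][2] = 9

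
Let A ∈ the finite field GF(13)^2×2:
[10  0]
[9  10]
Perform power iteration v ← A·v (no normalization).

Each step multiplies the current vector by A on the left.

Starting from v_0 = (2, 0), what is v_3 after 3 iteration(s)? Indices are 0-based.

v_3 = (11, 5)

v_0 = (2, 0).
v_1 = A·v_0 = (7, 5).
v_2 = A·v_1 = (5, 9).
v_3 = A·v_2 = (11, 5).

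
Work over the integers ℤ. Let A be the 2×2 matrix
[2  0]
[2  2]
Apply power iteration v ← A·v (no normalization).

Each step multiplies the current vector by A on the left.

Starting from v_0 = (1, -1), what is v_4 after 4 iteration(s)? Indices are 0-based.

v_4 = (16, 48)

v_0 = (1, -1).
v_1 = A·v_0 = (2, 0).
v_2 = A·v_1 = (4, 4).
v_3 = A·v_2 = (8, 16).
v_4 = A·v_3 = (16, 48).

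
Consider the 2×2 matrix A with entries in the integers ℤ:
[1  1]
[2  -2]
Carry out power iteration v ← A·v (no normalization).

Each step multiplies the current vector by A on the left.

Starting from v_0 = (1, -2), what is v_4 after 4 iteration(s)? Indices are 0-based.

v_0 = (1, -2).
v_1 = A·v_0 = (-1, 6).
v_2 = A·v_1 = (5, -14).
v_3 = A·v_2 = (-9, 38).
v_4 = A·v_3 = (29, -94).

v_4 = (29, -94)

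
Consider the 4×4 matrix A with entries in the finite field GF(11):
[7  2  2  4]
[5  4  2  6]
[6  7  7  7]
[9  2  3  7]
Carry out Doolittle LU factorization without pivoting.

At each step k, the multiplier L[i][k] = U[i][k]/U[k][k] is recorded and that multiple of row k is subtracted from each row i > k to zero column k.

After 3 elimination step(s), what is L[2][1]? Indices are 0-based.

L[2][1] = 10

Step 1: pivot at (0,0) is 7.
  row1 ← row1 − (7)·row0  ⇒  L[1][0]=7, U row1=(0, 1, 10, 0)
  row2 ← row2 − (4)·row0  ⇒  L[2][0]=4, U row2=(0, 10, 10, 2)
  row3 ← row3 − (6)·row0  ⇒  L[3][0]=6, U row3=(0, 1, 2, 5)
Step 2: pivot at (1,1) is 1.
  row2 ← row2 − (10)·row1  ⇒  L[2][1]=10, U row2=(0, 0, 9, 2)
  row3 ← row3 − (1)·row1  ⇒  L[3][1]=1, U row3=(0, 0, 3, 5)
Step 3: pivot at (2,2) is 9.
  row3 ← row3 − (4)·row2  ⇒  L[3][2]=4, U row3=(0, 0, 0, 8)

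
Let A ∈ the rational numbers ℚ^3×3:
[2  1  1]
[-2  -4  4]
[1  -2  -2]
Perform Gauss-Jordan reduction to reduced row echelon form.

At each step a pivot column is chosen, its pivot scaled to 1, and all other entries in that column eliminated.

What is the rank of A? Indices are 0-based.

step 1: normalize row 0 (÷2) = (1, 1/2, 1/2)
  row 1: subtract -2×row0 = (0, -3, 5)
  row 2: subtract 1×row0 = (0, -5/2, -5/2)
step 2: normalize row 1 (÷-3) = (0, 1, -5/3)
  row 0: subtract 1/2×row1 = (1, 0, 4/3)
  row 2: subtract -5/2×row1 = (0, 0, -20/3)
step 3: normalize row 2 (÷-20/3) = (0, 0, 1)
  row 0: subtract 4/3×row2 = (1, 0, 0)
  row 1: subtract -5/3×row2 = (0, 1, 0)

rank = 3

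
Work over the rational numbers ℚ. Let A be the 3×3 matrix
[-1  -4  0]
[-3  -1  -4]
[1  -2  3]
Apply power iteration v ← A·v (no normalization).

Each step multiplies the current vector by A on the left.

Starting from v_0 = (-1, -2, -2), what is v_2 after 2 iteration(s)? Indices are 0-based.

v_2 = (-61, -28, -26)

v_0 = (-1, -2, -2).
v_1 = A·v_0 = (9, 13, -3).
v_2 = A·v_1 = (-61, -28, -26).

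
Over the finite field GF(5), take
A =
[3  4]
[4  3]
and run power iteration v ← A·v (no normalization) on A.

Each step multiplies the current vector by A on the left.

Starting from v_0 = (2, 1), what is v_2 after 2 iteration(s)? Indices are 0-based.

v_0 = (2, 1).
v_1 = A·v_0 = (0, 1).
v_2 = A·v_1 = (4, 3).

v_2 = (4, 3)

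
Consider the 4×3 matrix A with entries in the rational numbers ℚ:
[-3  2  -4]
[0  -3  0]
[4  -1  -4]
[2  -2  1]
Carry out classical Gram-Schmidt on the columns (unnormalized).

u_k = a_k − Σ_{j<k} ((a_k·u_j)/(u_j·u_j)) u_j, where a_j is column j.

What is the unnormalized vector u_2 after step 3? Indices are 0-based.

Step 1: u_0 = a_0 = (-3, 0, 4, 2).
Step 2: u_1 = a_1 − (-14/29)·u_0 = (16/29, -3, 27/29, -30/29).
Step 3: u_2 = a_2 − (-2/29)·u_0 − (-101/163)·u_1 = (-630/163, -303/163, -513/163, 81/163).

u_2 = (-630/163, -303/163, -513/163, 81/163)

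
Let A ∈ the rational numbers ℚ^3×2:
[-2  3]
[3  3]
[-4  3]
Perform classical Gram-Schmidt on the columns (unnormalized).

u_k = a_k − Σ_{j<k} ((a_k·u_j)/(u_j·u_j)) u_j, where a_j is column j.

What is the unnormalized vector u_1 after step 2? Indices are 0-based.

u_1 = (69/29, 114/29, 51/29)

Step 1: u_0 = a_0 = (-2, 3, -4).
Step 2: u_1 = a_1 − (-9/29)·u_0 = (69/29, 114/29, 51/29).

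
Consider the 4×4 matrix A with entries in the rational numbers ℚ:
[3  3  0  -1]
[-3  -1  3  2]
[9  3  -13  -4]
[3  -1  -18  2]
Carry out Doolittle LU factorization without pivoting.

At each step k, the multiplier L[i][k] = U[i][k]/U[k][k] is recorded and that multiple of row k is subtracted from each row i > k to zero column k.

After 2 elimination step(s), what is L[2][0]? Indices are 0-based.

Step 1: pivot at (0,0) is 3.
  row1 ← row1 − (-1)·row0  ⇒  L[1][0]=-1, U row1=(0, 2, 3, 1)
  row2 ← row2 − (3)·row0  ⇒  L[2][0]=3, U row2=(0, -6, -13, -1)
  row3 ← row3 − (1)·row0  ⇒  L[3][0]=1, U row3=(0, -4, -18, 3)
Step 2: pivot at (1,1) is 2.
  row2 ← row2 − (-3)·row1  ⇒  L[2][1]=-3, U row2=(0, 0, -4, 2)
  row3 ← row3 − (-2)·row1  ⇒  L[3][1]=-2, U row3=(0, 0, -12, 5)

L[2][0] = 3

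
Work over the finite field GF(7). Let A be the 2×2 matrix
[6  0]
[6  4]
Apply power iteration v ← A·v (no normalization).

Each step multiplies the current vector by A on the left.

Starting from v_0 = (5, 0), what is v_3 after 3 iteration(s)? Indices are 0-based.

v_0 = (5, 0).
v_1 = A·v_0 = (2, 2).
v_2 = A·v_1 = (5, 6).
v_3 = A·v_2 = (2, 5).

v_3 = (2, 5)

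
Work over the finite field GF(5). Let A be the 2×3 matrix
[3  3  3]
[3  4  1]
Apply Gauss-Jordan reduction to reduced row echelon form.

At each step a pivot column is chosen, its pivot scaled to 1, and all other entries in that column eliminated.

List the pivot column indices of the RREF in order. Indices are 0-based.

pivot columns: 0, 1

step 1: normalize row 0 (÷3) = (1, 1, 1)
  row 1: subtract 3×row0 = (0, 1, 3)
step 2: normalize row 1 (÷1) = (0, 1, 3)
  row 0: subtract 1×row1 = (1, 0, 3)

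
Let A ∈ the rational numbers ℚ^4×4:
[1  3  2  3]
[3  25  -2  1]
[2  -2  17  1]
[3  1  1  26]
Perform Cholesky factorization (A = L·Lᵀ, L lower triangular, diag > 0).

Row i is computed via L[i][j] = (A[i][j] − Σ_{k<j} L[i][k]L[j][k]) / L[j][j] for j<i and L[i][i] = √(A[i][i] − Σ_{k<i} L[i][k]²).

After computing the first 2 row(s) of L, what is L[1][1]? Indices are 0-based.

L[1][1] = 4

Step 1: L[0][0] = √(1) = 1.
  L[1][0] = (3) / L[0][0] = 3.
Step 2: L[1][1] = √(16) = 4.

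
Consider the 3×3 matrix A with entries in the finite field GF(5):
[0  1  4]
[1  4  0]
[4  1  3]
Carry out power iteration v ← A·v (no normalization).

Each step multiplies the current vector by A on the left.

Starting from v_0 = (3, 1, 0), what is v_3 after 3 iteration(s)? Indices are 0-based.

v_0 = (3, 1, 0).
v_1 = A·v_0 = (1, 2, 3).
v_2 = A·v_1 = (4, 4, 0).
v_3 = A·v_2 = (4, 0, 0).

v_3 = (4, 0, 0)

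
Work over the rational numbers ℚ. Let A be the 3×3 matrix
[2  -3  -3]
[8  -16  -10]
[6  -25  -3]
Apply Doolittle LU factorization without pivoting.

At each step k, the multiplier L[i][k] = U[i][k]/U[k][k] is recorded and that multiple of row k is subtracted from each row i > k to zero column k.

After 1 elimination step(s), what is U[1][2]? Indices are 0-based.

[col 0] pivot 2
  R1 -= 4*R0 → (0, -4, 2)  (L[1][0] := 4)
  R2 -= 3*R0 → (0, -16, 6)  (L[2][0] := 3)

U[1][2] = 2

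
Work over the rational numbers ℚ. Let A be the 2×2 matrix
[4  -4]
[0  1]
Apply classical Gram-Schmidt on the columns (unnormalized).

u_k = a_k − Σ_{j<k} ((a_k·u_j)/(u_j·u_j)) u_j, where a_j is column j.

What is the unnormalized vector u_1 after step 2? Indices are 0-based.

Step 1: u_0 = a_0 = (4, 0).
Step 2: u_1 = a_1 − (-1)·u_0 = (0, 1).

u_1 = (0, 1)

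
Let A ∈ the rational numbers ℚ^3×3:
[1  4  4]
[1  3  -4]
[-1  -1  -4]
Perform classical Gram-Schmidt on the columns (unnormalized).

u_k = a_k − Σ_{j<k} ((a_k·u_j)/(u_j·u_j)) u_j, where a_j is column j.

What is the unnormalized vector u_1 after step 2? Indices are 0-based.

u_1 = (4/3, 1/3, 5/3)

Step 1: u_0 = a_0 = (1, 1, -1).
Step 2: u_1 = a_1 − (8/3)·u_0 = (4/3, 1/3, 5/3).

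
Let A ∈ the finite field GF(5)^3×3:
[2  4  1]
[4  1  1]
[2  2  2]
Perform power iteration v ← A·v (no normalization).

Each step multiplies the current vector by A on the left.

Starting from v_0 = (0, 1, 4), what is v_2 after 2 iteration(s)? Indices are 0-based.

v_2 = (1, 2, 1)

v_0 = (0, 1, 4).
v_1 = A·v_0 = (3, 0, 0).
v_2 = A·v_1 = (1, 2, 1).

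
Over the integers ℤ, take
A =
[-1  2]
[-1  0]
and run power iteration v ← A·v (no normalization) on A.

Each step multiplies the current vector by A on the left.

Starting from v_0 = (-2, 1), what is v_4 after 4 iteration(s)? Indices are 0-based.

v_0 = (-2, 1).
v_1 = A·v_0 = (4, 2).
v_2 = A·v_1 = (0, -4).
v_3 = A·v_2 = (-8, 0).
v_4 = A·v_3 = (8, 8).

v_4 = (8, 8)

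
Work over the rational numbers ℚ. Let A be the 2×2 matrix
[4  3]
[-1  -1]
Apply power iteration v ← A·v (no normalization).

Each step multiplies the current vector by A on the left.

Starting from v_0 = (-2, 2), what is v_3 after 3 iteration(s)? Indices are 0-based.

v_0 = (-2, 2).
v_1 = A·v_0 = (-2, 0).
v_2 = A·v_1 = (-8, 2).
v_3 = A·v_2 = (-26, 6).

v_3 = (-26, 6)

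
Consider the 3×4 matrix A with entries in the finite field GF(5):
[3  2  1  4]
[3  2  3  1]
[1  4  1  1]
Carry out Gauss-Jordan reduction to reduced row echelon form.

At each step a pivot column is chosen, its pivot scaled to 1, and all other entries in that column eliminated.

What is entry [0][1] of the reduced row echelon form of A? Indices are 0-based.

step 1: normalize row 0 (÷3) = (1, 4, 2, 3)
  row 1: subtract 3×row0 = (0, 0, 2, 2)
  row 2: subtract 1×row0 = (0, 0, 4, 3)
skip col 1 (zero from row 1)
step 2: normalize row 1 (÷2) = (0, 0, 1, 1)
  row 0: subtract 2×row1 = (1, 4, 0, 1)
  row 2: subtract 4×row1 = (0, 0, 0, 4)
step 3: normalize row 2 (÷4) = (0, 0, 0, 1)
  row 0: subtract 1×row2 = (1, 4, 0, 0)
  row 1: subtract 1×row2 = (0, 0, 1, 0)

M[0][1] = 4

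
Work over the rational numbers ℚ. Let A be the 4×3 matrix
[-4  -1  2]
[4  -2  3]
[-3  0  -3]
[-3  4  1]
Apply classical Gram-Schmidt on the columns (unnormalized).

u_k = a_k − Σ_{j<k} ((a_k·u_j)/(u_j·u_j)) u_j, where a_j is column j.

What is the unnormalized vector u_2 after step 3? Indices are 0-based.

u_2 = (1066/397, 859/397, -972/397, 696/397)

Step 1: u_0 = a_0 = (-4, 4, -3, -3).
Step 2: u_1 = a_1 − (-8/25)·u_0 = (-57/25, -18/25, -24/25, 76/25).
Step 3: u_2 = a_2 − (1/5)·u_0 − (-20/397)·u_1 = (1066/397, 859/397, -972/397, 696/397).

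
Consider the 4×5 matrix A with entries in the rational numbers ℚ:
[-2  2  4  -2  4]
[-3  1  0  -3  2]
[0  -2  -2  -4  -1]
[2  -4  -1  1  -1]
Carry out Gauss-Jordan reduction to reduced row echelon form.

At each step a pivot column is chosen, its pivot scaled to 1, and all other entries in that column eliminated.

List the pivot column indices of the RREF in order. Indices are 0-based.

pivot columns: 0, 1, 2, 3

pivot(0,0)=-2: scale R0 → (1, -1, -2, 1, -2)
  clear (1,0): R1 −= (-3)R0 → (0, -2, -6, 0, -4)
  clear (3,0): R3 −= (2)R0 → (0, -2, 3, -1, 3)
pivot(1,1)=-2: scale R1 → (0, 1, 3, 0, 2)
  clear (0,1): R0 −= (-1)R1 → (1, 0, 1, 1, 0)
  clear (2,1): R2 −= (-2)R1 → (0, 0, 4, -4, 3)
  clear (3,1): R3 −= (-2)R1 → (0, 0, 9, -1, 7)
pivot(2,2)=4: scale R2 → (0, 0, 1, -1, 3/4)
  clear (0,2): R0 −= (1)R2 → (1, 0, 0, 2, -3/4)
  clear (1,2): R1 −= (3)R2 → (0, 1, 0, 3, -1/4)
  clear (3,2): R3 −= (9)R2 → (0, 0, 0, 8, 1/4)
pivot(3,3)=8: scale R3 → (0, 0, 0, 1, 1/32)
  clear (0,3): R0 −= (2)R3 → (1, 0, 0, 0, -13/16)
  clear (1,3): R1 −= (3)R3 → (0, 1, 0, 0, -11/32)
  clear (2,3): R2 −= (-1)R3 → (0, 0, 1, 0, 25/32)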